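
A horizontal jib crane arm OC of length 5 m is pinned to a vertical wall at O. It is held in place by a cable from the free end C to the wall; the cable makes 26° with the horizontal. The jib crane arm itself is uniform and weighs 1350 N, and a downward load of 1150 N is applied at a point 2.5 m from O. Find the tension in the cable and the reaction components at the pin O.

T = 2851 N, O_x = 2563 N, O_y = 1250 N

ΣM about O: T·sin26°·5 − 1350·2.5 − 1150·2.5 = 0 → T = 6250/(5·0.438371) = 2851.47 ≈ 2851 N.
ΣF_x = 0: O_x − T·cos26° = 0 → O_x = 2851.47 × 0.898794 = 2563 N.
ΣF_y = 0: O_y + T·sin26° − 1350 − 1150 = 0 → O_y = 2500 − 2851.47 × 0.438371 = 1250 N.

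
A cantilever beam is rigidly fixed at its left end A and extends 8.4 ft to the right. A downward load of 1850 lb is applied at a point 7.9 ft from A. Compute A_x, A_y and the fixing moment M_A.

ΣF_x = 0: A_x = 0.
ΣF_y = 0: A_y − 1850 = 0 → A_y = 1850 lb.
ΣM about A: M_A − 1850·7.9 = 0 → M_A = 14620 lb·ft.

A_x = 0, A_y = 1850 lb, M_A = 14620 lb·ft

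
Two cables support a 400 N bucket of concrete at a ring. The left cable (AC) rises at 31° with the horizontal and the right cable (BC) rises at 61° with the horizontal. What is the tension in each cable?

ΣF_x = 0: −T_AC·cos31° + T_BC·cos61° = 0 → T_BC = 1.76805·T_AC.
ΣF_y = 0: T_AC·sin31° + T_BC·sin61° = 400.
Substitute: T_AC·(0.515038 + 1.76805·0.87462) = 400 → T_AC = 194.042 ≈ 194.0 N.
Then T_BC = 1.76805 × 194.042 = 343.1 N.

T_AC = 194.0 N, T_BC = 343.1 N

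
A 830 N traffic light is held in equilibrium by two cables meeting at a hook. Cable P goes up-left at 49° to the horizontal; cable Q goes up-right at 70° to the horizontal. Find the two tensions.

ΣF_x = 0: −T_P·cos49° + T_Q·cos70° = 0 → T_Q = 1.91819·T_P.
ΣF_y = 0: T_P·sin49° + T_Q·sin70° = 830.
Substitute: T_P·(0.75471 + 1.91819·0.939693) = 830 → T_P = 324.571 ≈ 324.6 N.
Then T_Q = 1.91819 × 324.571 = 622.6 N.

T_P = 324.6 N, T_Q = 622.6 N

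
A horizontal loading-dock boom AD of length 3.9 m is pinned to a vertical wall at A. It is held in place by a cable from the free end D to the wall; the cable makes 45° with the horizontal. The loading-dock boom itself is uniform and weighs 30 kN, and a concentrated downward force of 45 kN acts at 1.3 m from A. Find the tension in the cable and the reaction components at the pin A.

ΣM about A: T·sin45°·3.9 − 30·1.95 − 45·1.3 = 0 → T = 117/(3.9·0.707107) = 42.4264 ≈ 42.43 kN.
ΣF_x = 0: A_x − T·cos45° = 0 → A_x = 42.4264 × 0.707107 = 30.00 kN.
ΣF_y = 0: A_y + T·sin45° − 30 − 45 = 0 → A_y = 75 − 42.4264 × 0.707107 = 45.00 kN.

T = 42.43 kN, A_x = 30.00 kN, A_y = 45.00 kN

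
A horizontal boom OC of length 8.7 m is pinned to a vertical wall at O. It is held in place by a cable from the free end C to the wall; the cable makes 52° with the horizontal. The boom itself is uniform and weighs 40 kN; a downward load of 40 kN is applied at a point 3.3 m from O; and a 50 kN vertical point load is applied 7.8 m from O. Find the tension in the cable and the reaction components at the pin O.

ΣM about O: T·sin52°·8.7 − 40·4.35 − 40·3.3 − 50·7.8 = 0 → T = 696/(8.7·0.788011) = 101.521 ≈ 101.5 kN.
ΣF_x = 0: O_x − T·cos52° = 0 → O_x = 101.521 × 0.615661 = 62.50 kN.
ΣF_y = 0: O_y + T·sin52° − 40 − 40 − 50 = 0 → O_y = 130 − 101.521 × 0.788011 = 50.00 kN.

T = 101.5 kN, O_x = 62.50 kN, O_y = 50.00 kN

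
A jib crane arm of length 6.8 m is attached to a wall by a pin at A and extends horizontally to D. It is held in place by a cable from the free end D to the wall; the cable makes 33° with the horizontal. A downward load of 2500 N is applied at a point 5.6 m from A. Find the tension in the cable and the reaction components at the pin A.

T = 3780 N, A_x = 3170 N, A_y = 441.2 N

ΣM about A: T·sin33°·6.8 − 2500·5.6 = 0 → T = 14000/(6.8·0.544639) = 3780.16 ≈ 3780 N.
ΣF_x = 0: A_x − T·cos33° = 0 → A_x = 3780.16 × 0.838671 = 3170 N.
ΣF_y = 0: A_y + T·sin33° − 2500 = 0 → A_y = 2500 − 3780.16 × 0.544639 = 441.2 N.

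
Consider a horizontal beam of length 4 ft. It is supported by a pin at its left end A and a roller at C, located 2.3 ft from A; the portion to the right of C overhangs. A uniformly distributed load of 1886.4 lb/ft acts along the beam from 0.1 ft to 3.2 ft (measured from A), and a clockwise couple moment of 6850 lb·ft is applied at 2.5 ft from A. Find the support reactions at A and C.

Resultant of the distributed load: 1886.4 × 3.1 = 5847.84 lb at 1.65 ft from A.
ΣM about A: C_y·2.3 − (1886.4·3.1)·1.65 − 6850 = 0 → C_y = 16498.936/2.3 = 7173.45 ≈ 7173 lb.
ΣF_y = 0: A_y + 7173.45 − 1886.4·3.1 = 0 → A_y = -1326 lb.
ΣF_x = 0: no horizontal applied forces, so A_x = 0.

A_x = 0, A_y = -1326 lb, C_y = 7173 lb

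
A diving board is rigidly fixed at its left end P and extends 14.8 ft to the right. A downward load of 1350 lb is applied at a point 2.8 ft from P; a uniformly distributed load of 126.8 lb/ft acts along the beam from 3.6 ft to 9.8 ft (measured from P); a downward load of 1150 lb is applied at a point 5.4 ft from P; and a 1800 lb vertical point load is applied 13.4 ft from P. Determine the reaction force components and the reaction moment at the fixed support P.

Resultant of the distributed load: 126.8 × 6.2 = 786.16 lb at 6.7 ft from P.
ΣF_x = 0: P_x = 0.
ΣF_y = 0: P_y − 1350 − 126.8·6.2 − 1150 − 1800 = 0 → P_y = 5086 lb.
ΣM about P: M_P − 1350·2.8 − (126.8·6.2)·6.7 − 1150·5.4 − 1800·13.4 = 0 → M_P = 39380 lb·ft.

P_x = 0, P_y = 5086 lb, M_P = 39380 lb·ft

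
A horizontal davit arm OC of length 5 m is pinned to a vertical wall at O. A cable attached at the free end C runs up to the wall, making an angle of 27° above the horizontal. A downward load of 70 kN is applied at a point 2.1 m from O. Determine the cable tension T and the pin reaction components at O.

T = 64.76 kN, O_x = 57.70 kN, O_y = 40.60 kN

ΣM about O: T·sin27°·5 − 70·2.1 = 0 → T = 147/(5·0.45399) = 64.7591 ≈ 64.76 kN.
ΣF_x = 0: O_x − T·cos27° = 0 → O_x = 64.7591 × 0.891007 = 57.70 kN.
ΣF_y = 0: O_y + T·sin27° − 70 = 0 → O_y = 70 − 64.7591 × 0.45399 = 40.60 kN.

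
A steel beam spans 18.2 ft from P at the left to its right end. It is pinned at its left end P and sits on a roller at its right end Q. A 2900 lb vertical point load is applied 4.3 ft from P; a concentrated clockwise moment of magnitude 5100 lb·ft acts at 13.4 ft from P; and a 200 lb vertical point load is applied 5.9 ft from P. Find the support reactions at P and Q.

P_x = 0, P_y = 2070 lb, Q_y = 1030 lb

Moments about P: Q_y·18.2 − 2900·4.3 − 5100 − 200·5.9 = 0 → Q_y = 18750/18.2 = 1030.22 ≈ 1030 lb.
ΣF_y = 0: P_y + 1030.22 − 2900 − 200 = 0 → P_y = 2070 lb.
ΣF_x = 0: no horizontal applied forces, so P_x = 0.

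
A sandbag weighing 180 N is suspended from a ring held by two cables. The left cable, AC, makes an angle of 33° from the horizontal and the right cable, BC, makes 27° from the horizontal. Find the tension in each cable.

T_AC = 185.2 N, T_BC = 174.3 N

ΣF_x = 0: −T_AC·cos33° + T_BC·cos27° = 0 → T_BC = 0.941262·T_AC.
ΣF_y = 0: T_AC·sin33° + T_BC·sin27° = 180.
Substitute: T_AC·(0.544639 + 0.941262·0.45399) = 180 → T_AC = 185.192 ≈ 185.2 N.
Then T_BC = 0.941262 × 185.192 = 174.3 N.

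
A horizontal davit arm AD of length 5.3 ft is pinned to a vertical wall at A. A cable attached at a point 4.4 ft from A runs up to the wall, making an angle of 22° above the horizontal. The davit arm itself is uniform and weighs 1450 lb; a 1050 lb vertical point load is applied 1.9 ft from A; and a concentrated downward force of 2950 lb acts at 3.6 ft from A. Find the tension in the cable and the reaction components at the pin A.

ΣM about A: T·sin22°·4.4 − 1450·2.65 − 1050·1.9 − 2950·3.6 = 0 → T = 16457.5/(4.4·0.374607) = 9984.71 ≈ 9985 lb.
ΣF_x = 0: A_x − T·cos22° = 0 → A_x = 9984.71 × 0.927184 = 9258 lb.
ΣF_y = 0: A_y + T·sin22° − 1450 − 1050 − 2950 = 0 → A_y = 5450 − 9984.71 × 0.374607 = 1710 lb.

T = 9985 lb, A_x = 9258 lb, A_y = 1710 lb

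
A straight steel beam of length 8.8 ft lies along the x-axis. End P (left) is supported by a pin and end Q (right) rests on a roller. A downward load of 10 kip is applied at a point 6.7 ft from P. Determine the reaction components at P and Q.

Moments about P: Q_y·8.8 − 10·6.7 = 0 → Q_y = 67/8.8 = 7.61364 ≈ 7.614 kip.
ΣF_y = 0: P_y + 7.61364 − 10 = 0 → P_y = 2.386 kip.
ΣF_x = 0: no horizontal applied forces, so P_x = 0.

P_x = 0, P_y = 2.386 kip, Q_y = 7.614 kip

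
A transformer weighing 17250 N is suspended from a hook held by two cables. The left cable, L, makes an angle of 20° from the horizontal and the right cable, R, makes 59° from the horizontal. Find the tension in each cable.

ΣF_x = 0: −T_L·cos20° + T_R·cos59° = 0 → T_R = 1.82451·T_L.
ΣF_y = 0: T_L·sin20° + T_R·sin59° = 17250.
Substitute: T_L·(0.34202 + 1.82451·0.857167) = 17250 → T_L = 9050.7 ≈ 9051 N.
Then T_R = 1.82451 × 9050.7 = 16510 N.

T_L = 9051 N, T_R = 16510 N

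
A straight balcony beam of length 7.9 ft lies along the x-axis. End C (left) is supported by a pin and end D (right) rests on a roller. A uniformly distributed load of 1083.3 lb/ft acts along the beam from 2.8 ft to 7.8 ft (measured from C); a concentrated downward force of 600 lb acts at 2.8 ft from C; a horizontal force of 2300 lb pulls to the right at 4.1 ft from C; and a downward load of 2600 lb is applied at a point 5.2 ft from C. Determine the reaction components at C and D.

Resultant of the distributed load: 1083.3 × 5 = 5416.5 lb at 5.3 ft from C.
Taking moments about C: D_y·7.9 − (1083.3·5)·5.3 − 600·2.8 − 2600·5.2 = 0 → D_y = 43907.45/7.9 = 5557.91 ≈ 5558 lb.
ΣF_y = 0: C_y + 5557.91 − 1083.3·5 − 600 − 2600 = 0 → C_y = 3059 lb.
ΣF_x = 0: C_x + 2300 = 0 → C_x = -2300 lb.

C_x = -2300 lb, C_y = 3059 lb, D_y = 5558 lb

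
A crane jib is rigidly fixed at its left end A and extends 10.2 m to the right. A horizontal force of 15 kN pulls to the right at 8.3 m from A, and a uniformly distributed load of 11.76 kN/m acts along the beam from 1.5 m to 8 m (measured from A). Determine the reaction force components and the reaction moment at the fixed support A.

A_x = -15.00 kN, A_y = 76.44 kN, M_A = 363.1 kN·m

Resultant of the distributed load: 11.76 × 6.5 = 76.44 kN at 4.75 m from A.
ΣF_x = 0: A_x + 15 = 0 → A_x = -15.00 kN.
ΣF_y = 0: A_y − 11.76·6.5 = 0 → A_y = 76.44 kN.
ΣM about A: M_A − (11.76·6.5)·4.75 = 0 → M_A = 363.1 kN·m.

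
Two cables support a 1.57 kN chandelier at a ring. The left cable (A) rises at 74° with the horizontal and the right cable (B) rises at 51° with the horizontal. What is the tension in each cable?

T_A = 1.206 kN, T_B = 0.5283 kN

ΣF_x = 0: −T_A·cos74° + T_B·cos51° = 0 → T_B = 0.437992·T_A.
ΣF_y = 0: T_A·sin74° + T_B·sin51° = 1.57.
Substitute: T_A·(0.961262 + 0.437992·0.777146) = 1.57 → T_A = 1.20617 ≈ 1.206 kN.
Then T_B = 0.437992 × 1.20617 = 0.5283 kN.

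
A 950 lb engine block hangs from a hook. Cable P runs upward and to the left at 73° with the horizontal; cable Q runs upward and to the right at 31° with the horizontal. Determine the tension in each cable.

T_P = 839.2 lb, T_Q = 286.3 lb

ΣF_x = 0: −T_P·cos73° + T_Q·cos31° = 0 → T_Q = 0.341091·T_P.
ΣF_y = 0: T_P·sin73° + T_Q·sin31° = 950.
Substitute: T_P·(0.956305 + 0.341091·0.515038) = 950 → T_P = 839.238 ≈ 839.2 lb.
Then T_Q = 0.341091 × 839.238 = 286.3 lb.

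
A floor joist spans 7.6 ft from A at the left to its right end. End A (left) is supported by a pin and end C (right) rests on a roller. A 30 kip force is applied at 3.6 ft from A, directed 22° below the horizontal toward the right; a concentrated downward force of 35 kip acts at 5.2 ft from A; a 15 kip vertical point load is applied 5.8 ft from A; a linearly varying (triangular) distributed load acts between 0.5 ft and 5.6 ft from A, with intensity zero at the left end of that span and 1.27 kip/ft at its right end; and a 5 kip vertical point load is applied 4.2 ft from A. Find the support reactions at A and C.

Resultant of the triangular load: ½ × 1.27 × 5.1 = 3.2385 kip, acting at 3.9 ft from A (one-third of the span from the peak).
ΣM about A: C_y·7.6 − 30·sin22°·3.6 − 35·5.2 − 15·5.8 − (½·1.27·5.1)·3.9 − 5·4.2 = 0 → C_y = 343.088/7.6 = 45.1432 ≈ 45.14 kip.
ΣF_y = 0: A_y + 45.1432 − 30·sin22° − 35 − 15 − ½·1.27·5.1 − 5 = 0 → A_y = 24.33 kip.
ΣF_x = 0: A_x + 30·cos22° = 0 → A_x = -27.82 kip.

A_x = -27.82 kip, A_y = 24.33 kip, C_y = 45.14 kip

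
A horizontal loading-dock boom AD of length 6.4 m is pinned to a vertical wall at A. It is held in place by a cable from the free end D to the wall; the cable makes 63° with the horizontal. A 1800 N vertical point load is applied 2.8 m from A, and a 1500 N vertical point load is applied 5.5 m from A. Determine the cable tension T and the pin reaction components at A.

ΣM about A: T·sin63°·6.4 − 1800·2.8 − 1500·5.5 = 0 → T = 13290/(6.4·0.891007) = 2330.58 ≈ 2331 N.
ΣF_x = 0: A_x − T·cos63° = 0 → A_x = 2330.58 × 0.45399 = 1058 N.
ΣF_y = 0: A_y + T·sin63° − 1800 − 1500 = 0 → A_y = 3300 − 2330.58 × 0.891007 = 1223 N.

T = 2331 N, A_x = 1058 N, A_y = 1223 N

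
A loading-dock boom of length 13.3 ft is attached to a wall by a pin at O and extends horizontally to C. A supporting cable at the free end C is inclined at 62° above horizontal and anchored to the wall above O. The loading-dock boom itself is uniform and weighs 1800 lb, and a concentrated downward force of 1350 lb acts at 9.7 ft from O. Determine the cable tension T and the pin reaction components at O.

ΣM about O: T·sin62°·13.3 − 1800·6.65 − 1350·9.7 = 0 → T = 25065/(13.3·0.882948) = 2134.43 ≈ 2134 lb.
ΣF_x = 0: O_x − T·cos62° = 0 → O_x = 2134.43 × 0.469472 = 1002 lb.
ΣF_y = 0: O_y + T·sin62° − 1800 − 1350 = 0 → O_y = 3150 − 2134.43 × 0.882948 = 1265 lb.

T = 2134 lb, O_x = 1002 lb, O_y = 1265 lb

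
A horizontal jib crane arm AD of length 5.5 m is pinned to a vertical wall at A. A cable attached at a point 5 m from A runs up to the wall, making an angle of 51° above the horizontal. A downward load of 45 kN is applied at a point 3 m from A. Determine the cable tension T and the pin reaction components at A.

T = 34.74 kN, A_x = 21.86 kN, A_y = 18.00 kN

ΣM about A: T·sin51°·5 − 45·3 = 0 → T = 135/(5·0.777146) = 34.7425 ≈ 34.74 kN.
ΣF_x = 0: A_x − T·cos51° = 0 → A_x = 34.7425 × 0.62932 = 21.86 kN.
ΣF_y = 0: A_y + T·sin51° − 45 = 0 → A_y = 45 − 34.7425 × 0.777146 = 18.00 kN.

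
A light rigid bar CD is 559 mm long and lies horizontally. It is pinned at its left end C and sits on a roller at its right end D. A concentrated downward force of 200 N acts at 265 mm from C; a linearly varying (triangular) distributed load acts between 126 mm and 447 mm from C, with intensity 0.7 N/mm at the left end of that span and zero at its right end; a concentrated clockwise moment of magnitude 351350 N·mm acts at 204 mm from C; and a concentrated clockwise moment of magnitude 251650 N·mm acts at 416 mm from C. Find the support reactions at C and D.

Resultant of the triangular load: ½ × 0.7 × 321 = 112.35 N, acting at 233 mm from C (one-third of the span from the peak).
ΣM about C: D_y·559 − 200·265 − (½·0.7·321)·233 − 351350 − 251650 = 0 → D_y = 682177.55/559 = 1220.35 ≈ 1220 N.
ΣF_y = 0: C_y + 1220.35 − 200 − ½·0.7·321 = 0 → C_y = -908.0 N.
ΣF_x = 0: no horizontal applied forces, so C_x = 0.

C_x = 0, C_y = -908.0 N, D_y = 1220 N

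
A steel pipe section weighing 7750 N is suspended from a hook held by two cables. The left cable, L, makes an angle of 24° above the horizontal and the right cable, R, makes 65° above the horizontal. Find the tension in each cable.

T_L = 3276 N, T_R = 7081 N

ΣF_x = 0: −T_L·cos24° + T_R·cos65° = 0 → T_R = 2.16163·T_L.
ΣF_y = 0: T_L·sin24° + T_R·sin65° = 7750.
Substitute: T_L·(0.406737 + 2.16163·0.906308) = 7750 → T_L = 3275.79 ≈ 3276 N.
Then T_R = 2.16163 × 3275.79 = 7081 N.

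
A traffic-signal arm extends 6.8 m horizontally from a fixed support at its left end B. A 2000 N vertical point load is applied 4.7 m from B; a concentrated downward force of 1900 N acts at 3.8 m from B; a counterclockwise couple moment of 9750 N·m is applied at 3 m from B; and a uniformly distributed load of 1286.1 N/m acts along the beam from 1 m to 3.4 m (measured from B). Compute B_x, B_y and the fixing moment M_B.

Resultant of the distributed load: 1286.1 × 2.4 = 3086.64 N at 2.2 m from B.
ΣF_x = 0: B_x = 0.
ΣF_y = 0: B_y − 2000 − 1900 − 1286.1·2.4 = 0 → B_y = 6987 N.
ΣM about B: M_B − 2000·4.7 − 1900·3.8 + 9750 − (1286.1·2.4)·2.2 = 0 → M_B = 13660 N·m.

B_x = 0, B_y = 6987 N, M_B = 13660 N·m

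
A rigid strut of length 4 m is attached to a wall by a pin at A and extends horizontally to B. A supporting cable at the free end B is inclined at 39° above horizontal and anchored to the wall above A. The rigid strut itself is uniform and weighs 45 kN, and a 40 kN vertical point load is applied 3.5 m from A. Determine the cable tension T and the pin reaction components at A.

ΣM about A: T·sin39°·4 − 45·2 − 40·3.5 = 0 → T = 230/(4·0.62932) = 91.3685 ≈ 91.37 kN.
ΣF_x = 0: A_x − T·cos39° = 0 → A_x = 91.3685 × 0.777146 = 71.01 kN.
ΣF_y = 0: A_y + T·sin39° − 45 − 40 = 0 → A_y = 85 − 91.3685 × 0.62932 = 27.50 kN.

T = 91.37 kN, A_x = 71.01 kN, A_y = 27.50 kN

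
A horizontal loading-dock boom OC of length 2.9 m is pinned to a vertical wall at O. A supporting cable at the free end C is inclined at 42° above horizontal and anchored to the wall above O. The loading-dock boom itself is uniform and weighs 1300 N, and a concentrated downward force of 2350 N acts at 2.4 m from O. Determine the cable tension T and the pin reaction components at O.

ΣM about O: T·sin42°·2.9 − 1300·1.45 − 2350·2.4 = 0 → T = 7525/(2.9·0.669131) = 3877.91 ≈ 3878 N.
ΣF_x = 0: O_x − T·cos42° = 0 → O_x = 3877.91 × 0.743145 = 2882 N.
ΣF_y = 0: O_y + T·sin42° − 1300 − 2350 = 0 → O_y = 3650 − 3877.91 × 0.669131 = 1055 N.

T = 3878 N, O_x = 2882 N, O_y = 1055 N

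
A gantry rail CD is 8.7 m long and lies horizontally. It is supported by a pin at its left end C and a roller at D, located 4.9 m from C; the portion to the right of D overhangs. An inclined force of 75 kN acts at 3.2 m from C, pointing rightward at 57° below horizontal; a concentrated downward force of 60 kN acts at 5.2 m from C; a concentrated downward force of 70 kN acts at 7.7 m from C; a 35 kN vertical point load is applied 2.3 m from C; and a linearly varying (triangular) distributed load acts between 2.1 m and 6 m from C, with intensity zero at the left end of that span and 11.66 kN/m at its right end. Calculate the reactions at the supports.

Resultant of the triangular load: ½ × 11.66 × 3.9 = 22.737 kN, acting at 4.7 m from C (one-third of the span from the peak).
Moments about C: D_y·4.9 − 75·sin57°·3.2 − 60·5.2 − 70·7.7 − 35·2.3 − (½·11.66·3.9)·4.7 = 0 → D_y = 1239.64/4.9 = 252.988 ≈ 253.0 kN.
ΣF_y = 0: C_y + 252.988 − 75·sin57° − 60 − 70 − 35 − ½·11.66·3.9 = 0 → C_y = -2.351 kN.
ΣF_x = 0: C_x + 75·cos57° = 0 → C_x = -40.85 kN.

C_x = -40.85 kN, C_y = -2.351 kN, D_y = 253.0 kN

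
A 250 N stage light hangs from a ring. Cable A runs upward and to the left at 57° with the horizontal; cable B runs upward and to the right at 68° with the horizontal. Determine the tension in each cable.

T_A = 114.3 N, T_B = 166.2 N

ΣF_x = 0: −T_A·cos57° + T_B·cos68° = 0 → T_B = 1.4539·T_A.
ΣF_y = 0: T_A·sin57° + T_B·sin68° = 250.
Substitute: T_A·(0.838671 + 1.4539·0.927184) = 250 → T_A = 114.327 ≈ 114.3 N.
Then T_B = 1.4539 × 114.327 = 166.2 N.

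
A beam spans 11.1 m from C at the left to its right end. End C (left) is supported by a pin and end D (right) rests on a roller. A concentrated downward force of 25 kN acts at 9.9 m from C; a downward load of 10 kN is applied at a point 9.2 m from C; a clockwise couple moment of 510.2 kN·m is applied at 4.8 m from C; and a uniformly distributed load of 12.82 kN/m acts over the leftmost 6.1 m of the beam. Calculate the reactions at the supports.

Resultant of the distributed load: 12.82 × 6.1 = 78.202 kN at 3.05 m from C.
Moments about C: D_y·11.1 − 25·9.9 − 10·9.2 − 510.2 − (12.82·6.1)·3.05 = 0 → D_y = 1088.2161/11.1 = 98.0375 ≈ 98.04 kN.
ΣF_y = 0: C_y + 98.0375 − 25 − 10 − 12.82·6.1 = 0 → C_y = 15.16 kN.
ΣF_x = 0: no horizontal applied forces, so C_x = 0.

C_x = 0, C_y = 15.16 kN, D_y = 98.04 kN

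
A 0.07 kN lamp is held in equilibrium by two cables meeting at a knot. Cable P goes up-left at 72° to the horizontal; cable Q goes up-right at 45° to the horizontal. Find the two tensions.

ΣF_x = 0: −T_P·cos72° + T_Q·cos45° = 0 → T_Q = 0.437016·T_P.
ΣF_y = 0: T_P·sin72° + T_Q·sin45° = 0.07.
Substitute: T_P·(0.951057 + 0.437016·0.707107) = 0.07 → T_P = 0.0555523 ≈ 0.05555 kN.
Then T_Q = 0.437016 × 0.0555523 = 0.02428 kN.

T_P = 0.05555 kN, T_Q = 0.02428 kN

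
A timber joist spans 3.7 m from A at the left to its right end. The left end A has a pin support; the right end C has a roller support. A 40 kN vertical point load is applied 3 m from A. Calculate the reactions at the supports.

ΣM about A: C_y·3.7 − 40·3 = 0 → C_y = 120/3.7 = 32.4324 ≈ 32.43 kN.
ΣF_y = 0: A_y + 32.4324 − 40 = 0 → A_y = 7.568 kN.
ΣF_x = 0: no horizontal applied forces, so A_x = 0.

A_x = 0, A_y = 7.568 kN, C_y = 32.43 kN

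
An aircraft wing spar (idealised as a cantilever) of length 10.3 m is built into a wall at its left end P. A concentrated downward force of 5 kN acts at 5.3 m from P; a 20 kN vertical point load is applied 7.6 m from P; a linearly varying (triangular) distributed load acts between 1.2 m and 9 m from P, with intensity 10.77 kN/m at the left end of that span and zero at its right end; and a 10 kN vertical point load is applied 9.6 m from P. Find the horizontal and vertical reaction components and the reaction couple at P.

P_x = 0, P_y = 77.00 kN, M_P = 434.1 kN·m

Resultant of the triangular load: ½ × 10.77 × 7.8 = 42.003 kN, acting at 3.8 m from P (one-third of the span from the peak).
ΣF_x = 0: P_x = 0.
ΣF_y = 0: P_y − 5 − 20 − ½·10.77·7.8 − 10 = 0 → P_y = 77.00 kN.
ΣM about P: M_P − 5·5.3 − 20·7.6 − (½·10.77·7.8)·3.8 − 10·9.6 = 0 → M_P = 434.1 kN·m.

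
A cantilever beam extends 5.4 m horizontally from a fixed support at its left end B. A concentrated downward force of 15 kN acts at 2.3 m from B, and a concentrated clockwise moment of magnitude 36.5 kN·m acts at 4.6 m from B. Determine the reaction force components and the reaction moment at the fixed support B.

ΣF_x = 0: B_x = 0.
ΣF_y = 0: B_y − 15 = 0 → B_y = 15.00 kN.
ΣM about B: M_B − 15·2.3 − 36.5 = 0 → M_B = 71.00 kN·m.

B_x = 0, B_y = 15.00 kN, M_B = 71.00 kN·m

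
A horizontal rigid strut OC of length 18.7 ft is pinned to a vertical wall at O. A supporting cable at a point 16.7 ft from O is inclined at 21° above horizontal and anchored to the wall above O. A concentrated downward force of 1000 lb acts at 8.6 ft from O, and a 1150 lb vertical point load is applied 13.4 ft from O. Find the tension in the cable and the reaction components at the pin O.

T = 4012 lb, O_x = 3745 lb, O_y = 712.3 lb

ΣM about O: T·sin21°·16.7 − 1000·8.6 − 1150·13.4 = 0 → T = 24010/(16.7·0.358368) = 4011.87 ≈ 4012 lb.
ΣF_x = 0: O_x − T·cos21° = 0 → O_x = 4011.87 × 0.93358 = 3745 lb.
ΣF_y = 0: O_y + T·sin21° − 1000 − 1150 = 0 → O_y = 2150 − 4011.87 × 0.358368 = 712.3 lb.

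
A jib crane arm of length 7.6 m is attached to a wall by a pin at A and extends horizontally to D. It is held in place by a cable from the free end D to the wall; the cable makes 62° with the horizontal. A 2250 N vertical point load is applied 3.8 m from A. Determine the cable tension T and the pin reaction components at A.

T = 1274 N, A_x = 598.2 N, A_y = 1125 N

ΣM about A: T·sin62°·7.6 − 2250·3.8 = 0 → T = 8550/(7.6·0.882948) = 1274.14 ≈ 1274 N.
ΣF_x = 0: A_x − T·cos62° = 0 → A_x = 1274.14 × 0.469472 = 598.2 N.
ΣF_y = 0: A_y + T·sin62° − 2250 = 0 → A_y = 2250 − 1274.14 × 0.882948 = 1125 N.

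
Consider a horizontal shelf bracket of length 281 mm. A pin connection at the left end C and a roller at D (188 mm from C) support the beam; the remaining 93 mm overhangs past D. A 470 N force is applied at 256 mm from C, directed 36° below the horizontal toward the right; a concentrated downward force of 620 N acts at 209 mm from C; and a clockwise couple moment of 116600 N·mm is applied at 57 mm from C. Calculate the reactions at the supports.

C_x = -380.2 N, C_y = -789.4 N, D_y = 1686 N

Moments about C: D_y·188 − 470·sin36°·256 − 620·209 − 116600 = 0 → D_y = 316902/188 = 1685.65 ≈ 1686 N.
ΣF_y = 0: C_y + 1685.65 − 470·sin36° − 620 = 0 → C_y = -789.4 N.
ΣF_x = 0: C_x + 470·cos36° = 0 → C_x = -380.2 N.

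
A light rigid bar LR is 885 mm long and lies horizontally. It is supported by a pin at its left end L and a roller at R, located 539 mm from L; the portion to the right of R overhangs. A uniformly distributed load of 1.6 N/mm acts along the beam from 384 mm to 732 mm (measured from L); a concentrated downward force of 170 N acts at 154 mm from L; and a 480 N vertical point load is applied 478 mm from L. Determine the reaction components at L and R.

Resultant of the distributed load: 1.6 × 348 = 556.8 N at 558 mm from L.
Moments about L: R_y·539 − (1.6·348)·558 − 170·154 − 480·478 = 0 → R_y = 566314.4/539 = 1050.68 ≈ 1051 N.
ΣF_y = 0: L_y + 1050.68 − 1.6·348 − 170 − 480 = 0 → L_y = 156.1 N.
ΣF_x = 0: no horizontal applied forces, so L_x = 0.

L_x = 0, L_y = 156.1 N, R_y = 1051 N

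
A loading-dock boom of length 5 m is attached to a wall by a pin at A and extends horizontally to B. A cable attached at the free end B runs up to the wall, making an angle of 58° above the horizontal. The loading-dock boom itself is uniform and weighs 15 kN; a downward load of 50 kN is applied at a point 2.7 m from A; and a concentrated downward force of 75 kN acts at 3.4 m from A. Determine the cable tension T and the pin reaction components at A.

T = 100.8 kN, A_x = 53.43 kN, A_y = 54.50 kN

ΣM about A: T·sin58°·5 − 15·2.5 − 50·2.7 − 75·3.4 = 0 → T = 427.5/(5·0.848048) = 100.82 ≈ 100.8 kN.
ΣF_x = 0: A_x − T·cos58° = 0 → A_x = 100.82 × 0.529919 = 53.43 kN.
ΣF_y = 0: A_y + T·sin58° − 15 − 50 − 75 = 0 → A_y = 140 − 100.82 × 0.848048 = 54.50 kN.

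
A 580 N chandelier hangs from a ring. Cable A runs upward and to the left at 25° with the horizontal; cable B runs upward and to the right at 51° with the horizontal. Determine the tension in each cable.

ΣF_x = 0: −T_A·cos25° + T_B·cos51° = 0 → T_B = 1.44014·T_A.
ΣF_y = 0: T_A·sin25° + T_B·sin51° = 580.
Substitute: T_A·(0.422618 + 1.44014·0.777146) = 580 → T_A = 376.18 ≈ 376.2 N.
Then T_B = 1.44014 × 376.18 = 541.8 N.

T_A = 376.2 N, T_B = 541.8 N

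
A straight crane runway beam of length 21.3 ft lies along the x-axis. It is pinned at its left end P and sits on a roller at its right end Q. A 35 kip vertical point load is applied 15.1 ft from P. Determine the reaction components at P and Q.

ΣM about P: Q_y·21.3 − 35·15.1 = 0 → Q_y = 528.5/21.3 = 24.8122 ≈ 24.81 kip.
ΣF_y = 0: P_y + 24.8122 − 35 = 0 → P_y = 10.19 kip.
ΣF_x = 0: no horizontal applied forces, so P_x = 0.

P_x = 0, P_y = 10.19 kip, Q_y = 24.81 kip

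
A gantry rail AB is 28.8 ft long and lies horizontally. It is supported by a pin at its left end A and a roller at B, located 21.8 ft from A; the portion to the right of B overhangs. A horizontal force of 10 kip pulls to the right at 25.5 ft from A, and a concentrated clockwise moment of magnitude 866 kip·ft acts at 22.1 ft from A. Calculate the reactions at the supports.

A_x = -10.00 kip, A_y = -39.72 kip, B_y = 39.72 kip

Moments about A: B_y·21.8 − 866 = 0 → B_y = 866/21.8 = 39.7248 ≈ 39.72 kip.
ΣF_y = 0: A_y + 39.7248  = 0 → A_y = -39.72 kip.
ΣF_x = 0: A_x + 10 = 0 → A_x = -10.00 kip.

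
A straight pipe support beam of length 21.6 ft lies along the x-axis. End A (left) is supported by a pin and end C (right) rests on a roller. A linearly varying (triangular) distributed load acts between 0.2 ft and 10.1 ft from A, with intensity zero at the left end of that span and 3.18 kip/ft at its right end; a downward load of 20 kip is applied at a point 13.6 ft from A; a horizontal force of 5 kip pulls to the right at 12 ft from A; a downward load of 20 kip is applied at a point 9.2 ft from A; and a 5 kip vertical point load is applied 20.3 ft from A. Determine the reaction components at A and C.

Resultant of the triangular load: ½ × 3.18 × 9.9 = 15.741 kip, acting at 6.8 ft from A (one-third of the span from the peak).
Taking moments about A: C_y·21.6 − (½·3.18·9.9)·6.8 − 20·13.6 − 20·9.2 − 5·20.3 = 0 → C_y = 664.5388/21.6 = 30.7657 ≈ 30.77 kip.
ΣF_y = 0: A_y + 30.7657 − ½·3.18·9.9 − 20 − 20 − 5 = 0 → A_y = 29.98 kip.
ΣF_x = 0: A_x + 5 = 0 → A_x = -5.000 kip.

A_x = -5.000 kip, A_y = 29.98 kip, C_y = 30.77 kip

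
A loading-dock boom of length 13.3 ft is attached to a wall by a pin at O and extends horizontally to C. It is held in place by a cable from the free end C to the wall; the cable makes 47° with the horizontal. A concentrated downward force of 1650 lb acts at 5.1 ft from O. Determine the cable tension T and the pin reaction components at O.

ΣM about O: T·sin47°·13.3 − 1650·5.1 = 0 → T = 8415/(13.3·0.731354) = 865.117 ≈ 865.1 lb.
ΣF_x = 0: O_x − T·cos47° = 0 → O_x = 865.117 × 0.681998 = 590.0 lb.
ΣF_y = 0: O_y + T·sin47° − 1650 = 0 → O_y = 1650 − 865.117 × 0.731354 = 1017 lb.

T = 865.1 lb, O_x = 590.0 lb, O_y = 1017 lb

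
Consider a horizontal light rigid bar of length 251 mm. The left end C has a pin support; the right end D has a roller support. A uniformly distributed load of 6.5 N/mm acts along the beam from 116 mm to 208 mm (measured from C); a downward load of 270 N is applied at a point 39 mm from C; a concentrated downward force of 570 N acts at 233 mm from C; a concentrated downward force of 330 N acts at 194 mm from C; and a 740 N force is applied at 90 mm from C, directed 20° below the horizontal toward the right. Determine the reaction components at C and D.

C_x = -695.4 N, C_y = 718.2 N, D_y = 1303 N

Resultant of the distributed load: 6.5 × 92 = 598 N at 162 mm from C.
ΣM about C: D_y·251 − (6.5·92)·162 − 270·39 − 570·233 − 330·194 − 740·sin20°·90 = 0 → D_y = 327015/251 = 1302.85 ≈ 1303 N.
ΣF_y = 0: C_y + 1302.85 − 6.5·92 − 270 − 570 − 330 − 740·sin20° = 0 → C_y = 718.2 N.
ΣF_x = 0: C_x + 740·cos20° = 0 → C_x = -695.4 N.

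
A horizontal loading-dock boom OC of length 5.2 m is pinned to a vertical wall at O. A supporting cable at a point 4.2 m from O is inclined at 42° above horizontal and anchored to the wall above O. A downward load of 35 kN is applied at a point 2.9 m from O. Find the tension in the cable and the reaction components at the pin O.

T = 36.12 kN, O_x = 26.84 kN, O_y = 10.83 kN

ΣM about O: T·sin42°·4.2 − 35·2.9 = 0 → T = 101.5/(4.2·0.669131) = 36.1165 ≈ 36.12 kN.
ΣF_x = 0: O_x − T·cos42° = 0 → O_x = 36.1165 × 0.743145 = 26.84 kN.
ΣF_y = 0: O_y + T·sin42° − 35 = 0 → O_y = 35 − 36.1165 × 0.669131 = 10.83 kN.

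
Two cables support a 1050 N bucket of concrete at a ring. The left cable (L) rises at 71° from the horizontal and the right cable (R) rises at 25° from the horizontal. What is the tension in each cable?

ΣF_x = 0: −T_L·cos71° + T_R·cos25° = 0 → T_R = 0.359225·T_L.
ΣF_y = 0: T_L·sin71° + T_R·sin25° = 1050.
Substitute: T_L·(0.945519 + 0.359225·0.422618) = 1050 → T_L = 956.865 ≈ 956.9 N.
Then T_R = 0.359225 × 956.865 = 343.7 N.

T_L = 956.9 N, T_R = 343.7 N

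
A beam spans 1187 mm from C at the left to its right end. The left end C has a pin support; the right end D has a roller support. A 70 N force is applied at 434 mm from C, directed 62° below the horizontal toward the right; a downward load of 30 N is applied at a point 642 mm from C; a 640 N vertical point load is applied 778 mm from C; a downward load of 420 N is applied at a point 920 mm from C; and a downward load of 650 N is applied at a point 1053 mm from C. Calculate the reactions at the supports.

Taking moments about C: D_y·1187 − 70·sin62°·434 − 30·642 − 640·778 − 420·920 − 650·1053 = 0 → D_y = 1614850/1187 = 1360.45 ≈ 1360 N.
ΣF_y = 0: C_y + 1360.45 − 70·sin62° − 30 − 640 − 420 − 650 = 0 → C_y = 441.4 N.
ΣF_x = 0: C_x + 70·cos62° = 0 → C_x = -32.86 N.

C_x = -32.86 N, C_y = 441.4 N, D_y = 1360 N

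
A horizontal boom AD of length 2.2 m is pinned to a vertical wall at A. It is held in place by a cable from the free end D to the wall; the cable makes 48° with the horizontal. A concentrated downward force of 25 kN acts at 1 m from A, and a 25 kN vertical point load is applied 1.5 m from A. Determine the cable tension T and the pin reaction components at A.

T = 38.23 kN, A_x = 25.58 kN, A_y = 21.59 kN

ΣM about A: T·sin48°·2.2 − 25·1 − 25·1.5 = 0 → T = 62.5/(2.2·0.743145) = 38.2282 ≈ 38.23 kN.
ΣF_x = 0: A_x − T·cos48° = 0 → A_x = 38.2282 × 0.669131 = 25.58 kN.
ΣF_y = 0: A_y + T·sin48° − 25 − 25 = 0 → A_y = 50 − 38.2282 × 0.743145 = 21.59 kN.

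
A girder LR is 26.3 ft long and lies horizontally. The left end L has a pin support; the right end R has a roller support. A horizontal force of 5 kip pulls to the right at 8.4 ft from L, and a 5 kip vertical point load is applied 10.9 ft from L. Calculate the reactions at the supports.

L_x = -5.000 kip, L_y = 2.928 kip, R_y = 2.072 kip

ΣM about L: R_y·26.3 − 5·10.9 = 0 → R_y = 54.5/26.3 = 2.07224 ≈ 2.072 kip.
ΣF_y = 0: L_y + 2.07224 − 5 = 0 → L_y = 2.928 kip.
ΣF_x = 0: L_x + 5 = 0 → L_x = -5.000 kip.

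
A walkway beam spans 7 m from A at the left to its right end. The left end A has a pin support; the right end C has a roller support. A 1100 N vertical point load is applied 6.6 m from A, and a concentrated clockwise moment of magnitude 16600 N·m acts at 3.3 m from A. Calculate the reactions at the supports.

A_x = 0, A_y = -2309 N, C_y = 3409 N

Moments about A: C_y·7 − 1100·6.6 − 16600 = 0 → C_y = 23860/7 = 3408.57 ≈ 3409 N.
ΣF_y = 0: A_y + 3408.57 − 1100 = 0 → A_y = -2309 N.
ΣF_x = 0: no horizontal applied forces, so A_x = 0.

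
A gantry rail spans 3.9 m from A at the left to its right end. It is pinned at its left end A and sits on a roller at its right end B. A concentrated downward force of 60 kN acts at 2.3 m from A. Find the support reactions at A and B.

Moments about A: B_y·3.9 − 60·2.3 = 0 → B_y = 138/3.9 = 35.3846 ≈ 35.38 kN.
ΣF_y = 0: A_y + 35.3846 − 60 = 0 → A_y = 24.62 kN.
ΣF_x = 0: no horizontal applied forces, so A_x = 0.

A_x = 0, A_y = 24.62 kN, B_y = 35.38 kN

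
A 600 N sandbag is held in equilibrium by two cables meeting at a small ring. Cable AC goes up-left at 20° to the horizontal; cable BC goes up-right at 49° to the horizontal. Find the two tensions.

T_AC = 421.6 N, T_BC = 603.9 N

ΣF_x = 0: −T_AC·cos20° + T_BC·cos49° = 0 → T_BC = 1.43233·T_AC.
ΣF_y = 0: T_AC·sin20° + T_BC·sin49° = 600.
Substitute: T_AC·(0.34202 + 1.43233·0.75471) = 600 → T_AC = 421.64 ≈ 421.6 N.
Then T_BC = 1.43233 × 421.64 = 603.9 N.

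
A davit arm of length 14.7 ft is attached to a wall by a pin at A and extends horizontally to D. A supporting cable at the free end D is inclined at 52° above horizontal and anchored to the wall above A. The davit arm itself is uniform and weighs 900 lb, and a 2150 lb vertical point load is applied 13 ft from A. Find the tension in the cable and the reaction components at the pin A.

ΣM about A: T·sin52°·14.7 − 900·7.35 − 2150·13 = 0 → T = 34565/(14.7·0.788011) = 2983.92 ≈ 2984 lb.
ΣF_x = 0: A_x − T·cos52° = 0 → A_x = 2983.92 × 0.615661 = 1837 lb.
ΣF_y = 0: A_y + T·sin52° − 900 − 2150 = 0 → A_y = 3050 − 2983.92 × 0.788011 = 698.6 lb.

T = 2984 lb, A_x = 1837 lb, A_y = 698.6 lb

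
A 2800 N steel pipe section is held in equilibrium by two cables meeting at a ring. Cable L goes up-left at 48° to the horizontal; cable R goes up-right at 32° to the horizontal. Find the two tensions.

ΣF_x = 0: −T_L·cos48° + T_R·cos32° = 0 → T_R = 0.789024·T_L.
ΣF_y = 0: T_L·sin48° + T_R·sin32° = 2800.
Substitute: T_L·(0.743145 + 0.789024·0.529919) = 2800 → T_L = 2411.17 ≈ 2411 N.
Then T_R = 0.789024 × 2411.17 = 1902 N.

T_L = 2411 N, T_R = 1902 N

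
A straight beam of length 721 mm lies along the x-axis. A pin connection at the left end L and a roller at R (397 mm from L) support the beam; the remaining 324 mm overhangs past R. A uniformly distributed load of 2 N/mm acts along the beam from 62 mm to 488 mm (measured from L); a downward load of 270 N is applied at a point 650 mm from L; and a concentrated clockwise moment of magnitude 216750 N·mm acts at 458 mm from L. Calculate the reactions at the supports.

L_x = 0, L_y = -456.2 N, R_y = 1578 N

Resultant of the distributed load: 2 × 426 = 852 N at 275 mm from L.
Moments about L: R_y·397 − (2·426)·275 − 270·650 − 216750 = 0 → R_y = 626550/397 = 1578.21 ≈ 1578 N.
ΣF_y = 0: L_y + 1578.21 − 2·426 − 270 = 0 → L_y = -456.2 N.
ΣF_x = 0: no horizontal applied forces, so L_x = 0.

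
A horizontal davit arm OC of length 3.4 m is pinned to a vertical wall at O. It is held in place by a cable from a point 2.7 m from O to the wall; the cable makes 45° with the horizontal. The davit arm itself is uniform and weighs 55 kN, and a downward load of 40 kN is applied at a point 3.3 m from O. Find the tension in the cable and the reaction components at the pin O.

T = 118.1 kN, O_x = 83.52 kN, O_y = 11.48 kN

ΣM about O: T·sin45°·2.7 − 55·1.7 − 40·3.3 = 0 → T = 225.5/(2.7·0.707107) = 118.113 ≈ 118.1 kN.
ΣF_x = 0: O_x − T·cos45° = 0 → O_x = 118.113 × 0.707107 = 83.52 kN.
ΣF_y = 0: O_y + T·sin45° − 55 − 40 = 0 → O_y = 95 − 118.113 × 0.707107 = 11.48 kN.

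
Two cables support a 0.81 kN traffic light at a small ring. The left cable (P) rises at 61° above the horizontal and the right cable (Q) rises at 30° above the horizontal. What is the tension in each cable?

ΣF_x = 0: −T_P·cos61° + T_Q·cos30° = 0 → T_Q = 0.55981·T_P.
ΣF_y = 0: T_P·sin61° + T_Q·sin30° = 0.81.
Substitute: T_P·(0.87462 + 0.55981·0.5) = 0.81 → T_P = 0.701587 ≈ 0.7016 kN.
Then T_Q = 0.55981 × 0.701587 = 0.3928 kN.

T_P = 0.7016 kN, T_Q = 0.3928 kN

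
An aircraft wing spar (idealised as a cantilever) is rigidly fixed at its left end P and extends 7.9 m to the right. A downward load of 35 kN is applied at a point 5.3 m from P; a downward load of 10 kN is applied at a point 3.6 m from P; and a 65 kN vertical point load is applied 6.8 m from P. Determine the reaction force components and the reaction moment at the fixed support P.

P_x = 0, P_y = 110.0 kN, M_P = 663.5 kN·m

ΣF_x = 0: P_x = 0.
ΣF_y = 0: P_y − 35 − 10 − 65 = 0 → P_y = 110.0 kN.
ΣM about P: M_P − 35·5.3 − 10·3.6 − 65·6.8 = 0 → M_P = 663.5 kN·m.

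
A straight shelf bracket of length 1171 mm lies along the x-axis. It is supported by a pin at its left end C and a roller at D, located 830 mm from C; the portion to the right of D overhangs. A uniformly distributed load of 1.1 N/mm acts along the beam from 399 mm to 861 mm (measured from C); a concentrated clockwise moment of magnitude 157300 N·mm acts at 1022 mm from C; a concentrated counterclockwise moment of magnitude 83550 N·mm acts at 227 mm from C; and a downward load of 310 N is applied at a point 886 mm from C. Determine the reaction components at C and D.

Resultant of the distributed load: 1.1 × 462 = 508.2 N at 630 mm from C.
ΣM about C: D_y·830 − (1.1·462)·630 − 157300 + 83550 − 310·886 = 0 → D_y = 668576/830 = 805.513 ≈ 805.5 N.
ΣF_y = 0: C_y + 805.513 − 1.1·462 − 310 = 0 → C_y = 12.69 N.
ΣF_x = 0: no horizontal applied forces, so C_x = 0.

C_x = 0, C_y = 12.69 N, D_y = 805.5 N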